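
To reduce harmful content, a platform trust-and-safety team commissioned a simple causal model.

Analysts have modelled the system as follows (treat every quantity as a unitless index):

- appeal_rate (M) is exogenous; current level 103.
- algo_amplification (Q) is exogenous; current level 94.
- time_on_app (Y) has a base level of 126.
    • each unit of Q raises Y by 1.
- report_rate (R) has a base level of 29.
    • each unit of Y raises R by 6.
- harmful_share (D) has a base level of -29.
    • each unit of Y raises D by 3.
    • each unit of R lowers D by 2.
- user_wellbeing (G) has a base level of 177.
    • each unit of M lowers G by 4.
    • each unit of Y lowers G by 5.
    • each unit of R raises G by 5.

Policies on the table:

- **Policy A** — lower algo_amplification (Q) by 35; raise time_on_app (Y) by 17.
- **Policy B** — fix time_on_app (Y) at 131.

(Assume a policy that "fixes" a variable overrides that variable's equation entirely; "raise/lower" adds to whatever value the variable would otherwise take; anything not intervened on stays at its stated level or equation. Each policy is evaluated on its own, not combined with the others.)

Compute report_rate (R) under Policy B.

Policy B (Y := 131):
  Q = 94
  Y = 131
  R = 29 + 6·131 = 815

815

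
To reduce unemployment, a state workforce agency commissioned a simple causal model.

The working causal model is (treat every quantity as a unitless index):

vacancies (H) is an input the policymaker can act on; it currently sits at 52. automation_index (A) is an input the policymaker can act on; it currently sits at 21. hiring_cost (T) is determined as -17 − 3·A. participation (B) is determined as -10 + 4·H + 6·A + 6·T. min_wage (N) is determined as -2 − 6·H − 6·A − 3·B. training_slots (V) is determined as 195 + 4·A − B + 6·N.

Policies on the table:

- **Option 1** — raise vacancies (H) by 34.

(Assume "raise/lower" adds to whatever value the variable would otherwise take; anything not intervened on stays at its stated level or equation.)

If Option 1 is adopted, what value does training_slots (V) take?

Option 1 (H + 34):
  H = 52 + 34 = 86
  A = 21
  T = -17 − 3·21 = -80
  B = -10 + 4·86 + 6·21 + 6·(-80) = -20
  N = -2 − 6·86 − 6·21 − 3·(-20) = -584
  V = 195 + 4·21 − (-20) + 6·(-584) = -3205

-3205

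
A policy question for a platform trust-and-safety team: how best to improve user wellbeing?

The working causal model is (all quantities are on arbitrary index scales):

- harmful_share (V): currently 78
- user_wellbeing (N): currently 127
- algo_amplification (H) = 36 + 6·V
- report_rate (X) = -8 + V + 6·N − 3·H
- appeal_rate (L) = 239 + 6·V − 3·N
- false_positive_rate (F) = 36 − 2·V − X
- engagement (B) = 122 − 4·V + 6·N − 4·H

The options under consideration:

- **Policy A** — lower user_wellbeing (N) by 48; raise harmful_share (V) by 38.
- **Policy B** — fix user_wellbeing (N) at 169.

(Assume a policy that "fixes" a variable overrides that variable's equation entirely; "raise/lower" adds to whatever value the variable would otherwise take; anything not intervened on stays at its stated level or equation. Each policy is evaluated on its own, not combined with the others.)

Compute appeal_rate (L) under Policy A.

Policy A (N − 48, V + 38):
  V = 78 + 38 = 116
  N = 127 − 48 = 79
  L = 239 + 6·116 − 3·79 = 698

698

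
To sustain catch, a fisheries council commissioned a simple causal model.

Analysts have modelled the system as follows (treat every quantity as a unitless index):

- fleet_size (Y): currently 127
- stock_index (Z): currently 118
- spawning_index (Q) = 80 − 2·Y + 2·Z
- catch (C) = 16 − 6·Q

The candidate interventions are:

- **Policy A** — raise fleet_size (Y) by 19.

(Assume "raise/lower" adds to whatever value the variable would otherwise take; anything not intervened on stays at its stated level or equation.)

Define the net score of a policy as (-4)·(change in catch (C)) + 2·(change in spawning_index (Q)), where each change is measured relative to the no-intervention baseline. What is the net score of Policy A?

-988

Baseline:
  Y = 127
  Z = 118
  Q = 80 − 2·127 + 2·118 = 62
  C = 16 − 6·62 = -356
Policy A (Y + 19):
  Y = 127 + 19 = 146
  Z = 118
  Q = 80 − 2·146 + 2·118 = 24
  C = 16 − 6·24 = -128
ΔC = -128 − (-356) = 228; ΔQ = 24 − 62 = -38
Score = (-4)·228 + 2·(-38) = -988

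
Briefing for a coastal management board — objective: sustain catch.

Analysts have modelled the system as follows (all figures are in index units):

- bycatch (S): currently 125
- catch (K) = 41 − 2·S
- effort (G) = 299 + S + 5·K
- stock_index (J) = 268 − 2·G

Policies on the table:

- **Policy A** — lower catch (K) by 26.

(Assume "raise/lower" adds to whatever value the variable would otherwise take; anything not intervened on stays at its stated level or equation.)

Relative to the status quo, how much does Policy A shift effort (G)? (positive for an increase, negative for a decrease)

Baseline:
  S = 125
  K = 41 − 2·125 = -209
  G = 299 + 125 + 5·(-209) = -621
Policy A (K − 26):
  S = 125
  K = 41 − 2·125 (−26 from intervention) = -235
  G = 299 + 125 + 5·(-235) = -751
Change in G: -751 − (-621) = -130

-130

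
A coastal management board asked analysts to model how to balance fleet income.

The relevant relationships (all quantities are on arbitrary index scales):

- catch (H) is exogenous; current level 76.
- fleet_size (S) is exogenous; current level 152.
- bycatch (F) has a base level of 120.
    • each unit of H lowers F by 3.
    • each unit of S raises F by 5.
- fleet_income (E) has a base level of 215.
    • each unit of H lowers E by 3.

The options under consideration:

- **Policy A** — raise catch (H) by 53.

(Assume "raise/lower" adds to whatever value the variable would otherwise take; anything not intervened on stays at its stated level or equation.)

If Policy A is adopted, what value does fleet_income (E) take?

Policy A (H + 53):
  H = 76 + 53 = 129
  E = 215 − 3·129 = -172

-172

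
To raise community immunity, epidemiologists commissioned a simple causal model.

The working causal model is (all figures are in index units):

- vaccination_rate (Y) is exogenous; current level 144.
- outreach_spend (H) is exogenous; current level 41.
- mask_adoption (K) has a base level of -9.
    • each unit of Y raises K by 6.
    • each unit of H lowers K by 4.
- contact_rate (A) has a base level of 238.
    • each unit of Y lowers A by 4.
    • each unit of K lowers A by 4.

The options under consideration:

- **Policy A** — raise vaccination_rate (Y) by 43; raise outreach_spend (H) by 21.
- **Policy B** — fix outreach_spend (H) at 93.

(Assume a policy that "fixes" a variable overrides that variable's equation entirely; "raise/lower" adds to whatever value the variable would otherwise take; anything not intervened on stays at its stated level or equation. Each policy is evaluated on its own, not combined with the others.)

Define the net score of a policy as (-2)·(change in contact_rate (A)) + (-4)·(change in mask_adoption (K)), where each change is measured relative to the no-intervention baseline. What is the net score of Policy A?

Baseline:
  Y = 144
  H = 41
  K = -9 + 6·144 − 4·41 = 691
  A = 238 − 4·144 − 4·691 = -3102
Policy A (Y + 43, H + 21):
  Y = 144 + 43 = 187
  H = 41 + 21 = 62
  K = -9 + 6·187 − 4·62 = 865
  A = 238 − 4·187 − 4·865 = -3970
ΔA = -3970 − (-3102) = -868; ΔK = 865 − 691 = 174
Score = (-2)·(-868) + (-4)·174 = 1040

1040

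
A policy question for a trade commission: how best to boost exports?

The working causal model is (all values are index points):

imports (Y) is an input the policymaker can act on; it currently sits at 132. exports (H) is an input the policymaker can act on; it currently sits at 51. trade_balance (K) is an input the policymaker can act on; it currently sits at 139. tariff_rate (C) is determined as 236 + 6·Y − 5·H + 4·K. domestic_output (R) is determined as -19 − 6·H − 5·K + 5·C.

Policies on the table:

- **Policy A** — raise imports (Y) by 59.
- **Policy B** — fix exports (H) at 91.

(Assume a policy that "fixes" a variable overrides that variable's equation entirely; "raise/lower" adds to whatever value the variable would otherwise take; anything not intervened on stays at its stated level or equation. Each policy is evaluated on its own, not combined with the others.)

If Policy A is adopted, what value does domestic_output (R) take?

Policy A (Y + 59):
  Y = 132 + 59 = 191
  H = 51
  K = 139
  C = 236 + 6·191 − 5·51 + 4·139 = 1683
  R = -19 − 6·51 − 5·139 + 5·1683 = 7395

7395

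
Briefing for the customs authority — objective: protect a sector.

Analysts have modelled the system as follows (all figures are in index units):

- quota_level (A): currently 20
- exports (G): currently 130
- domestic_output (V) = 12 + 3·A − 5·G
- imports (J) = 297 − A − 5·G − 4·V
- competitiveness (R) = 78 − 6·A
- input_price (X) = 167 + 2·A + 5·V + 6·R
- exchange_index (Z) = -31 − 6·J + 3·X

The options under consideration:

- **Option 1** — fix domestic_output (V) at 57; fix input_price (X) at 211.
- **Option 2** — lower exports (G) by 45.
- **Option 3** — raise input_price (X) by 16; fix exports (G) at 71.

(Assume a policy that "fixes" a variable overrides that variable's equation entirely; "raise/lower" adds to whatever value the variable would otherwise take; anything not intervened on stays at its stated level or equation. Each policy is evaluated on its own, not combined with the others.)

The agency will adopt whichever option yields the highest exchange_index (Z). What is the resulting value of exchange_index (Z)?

4208

Option 1 (V := 57, X := 211):
  A = 20
  G = 130
  V = 57
  J = 297 − 20 − 5·130 − 4·57 = -601
  R = 78 − 6·20 = -42
  X = 211
  Z = -31 − 6·(-601) + 3·211 = 4208
Option 2 (G − 45):
  A = 20
  G = 130 − 45 = 85
  V = 12 + 3·20 − 5·85 = -353
  J = 297 − 20 − 5·85 − 4·(-353) = 1264
  R = 78 − 6·20 = -42
  X = 167 + 2·20 + 5·(-353) + 6·(-42) = -1810
  Z = -31 − 6·1264 + 3·(-1810) = -13045
Option 3 (X + 16, G := 71):
  A = 20
  G = 71
  V = 12 + 3·20 − 5·71 = -283
  J = 297 − 20 − 5·71 − 4·(-283) = 1054
  R = 78 − 6·20 = -42
  X = 167 + 2·20 + 5·(-283) + 6·(-42) (+16 from intervention) = -1444
  Z = -31 − 6·1054 + 3·(-1444) = -10687
Comparing — Option 1: Z=4208, Option 2: Z=-13045, Option 3: Z=-10687. Highest is 4208 (Option 1).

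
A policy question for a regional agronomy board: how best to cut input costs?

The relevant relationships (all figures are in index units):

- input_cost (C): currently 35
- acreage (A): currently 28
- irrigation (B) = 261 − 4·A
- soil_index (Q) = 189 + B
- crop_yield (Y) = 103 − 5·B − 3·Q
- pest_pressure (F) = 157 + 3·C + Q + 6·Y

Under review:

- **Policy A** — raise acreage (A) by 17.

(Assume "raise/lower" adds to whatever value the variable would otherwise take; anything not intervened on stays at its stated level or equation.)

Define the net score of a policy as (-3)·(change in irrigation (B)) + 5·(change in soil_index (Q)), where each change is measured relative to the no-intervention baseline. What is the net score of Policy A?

-136

Baseline:
  A = 28
  B = 261 − 4·28 = 149
  Q = 189 + 149 = 338
Policy A (A + 17):
  A = 28 + 17 = 45
  B = 261 − 4·45 = 81
  Q = 189 + 81 = 270
ΔB = 81 − 149 = -68; ΔQ = 270 − 338 = -68
Score = (-3)·(-68) + 5·(-68) = -136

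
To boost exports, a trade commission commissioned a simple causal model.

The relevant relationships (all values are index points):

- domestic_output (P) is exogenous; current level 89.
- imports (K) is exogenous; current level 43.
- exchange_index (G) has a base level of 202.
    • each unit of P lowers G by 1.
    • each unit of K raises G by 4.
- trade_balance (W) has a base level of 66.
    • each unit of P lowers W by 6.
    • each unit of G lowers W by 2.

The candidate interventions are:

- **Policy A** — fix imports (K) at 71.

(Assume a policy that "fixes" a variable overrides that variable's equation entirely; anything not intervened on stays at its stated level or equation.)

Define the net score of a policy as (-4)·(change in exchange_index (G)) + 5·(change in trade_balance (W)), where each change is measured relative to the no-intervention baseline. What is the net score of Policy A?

Baseline:
  P = 89
  K = 43
  G = 202 − 89 + 4·43 = 285
  W = 66 − 6·89 − 2·285 = -1038
Policy A (K := 71):
  P = 89
  K = 71
  G = 202 − 89 + 4·71 = 397
  W = 66 − 6·89 − 2·397 = -1262
ΔG = 397 − 285 = 112; ΔW = -1262 − (-1038) = -224
Score = (-4)·112 + 5·(-224) = -1568

-1568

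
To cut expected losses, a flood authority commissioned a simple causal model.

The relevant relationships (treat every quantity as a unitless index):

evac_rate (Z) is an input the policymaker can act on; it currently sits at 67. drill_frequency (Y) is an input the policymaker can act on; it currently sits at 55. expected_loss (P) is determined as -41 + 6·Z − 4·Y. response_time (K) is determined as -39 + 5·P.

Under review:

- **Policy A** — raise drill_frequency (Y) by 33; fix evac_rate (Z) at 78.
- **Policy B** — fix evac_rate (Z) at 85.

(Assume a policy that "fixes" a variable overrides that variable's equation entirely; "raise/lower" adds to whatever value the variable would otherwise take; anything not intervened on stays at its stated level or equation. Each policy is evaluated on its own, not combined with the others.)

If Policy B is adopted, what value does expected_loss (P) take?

Policy B (Z := 85):
  Z = 85
  Y = 55
  P = -41 + 6·85 − 4·55 = 249

249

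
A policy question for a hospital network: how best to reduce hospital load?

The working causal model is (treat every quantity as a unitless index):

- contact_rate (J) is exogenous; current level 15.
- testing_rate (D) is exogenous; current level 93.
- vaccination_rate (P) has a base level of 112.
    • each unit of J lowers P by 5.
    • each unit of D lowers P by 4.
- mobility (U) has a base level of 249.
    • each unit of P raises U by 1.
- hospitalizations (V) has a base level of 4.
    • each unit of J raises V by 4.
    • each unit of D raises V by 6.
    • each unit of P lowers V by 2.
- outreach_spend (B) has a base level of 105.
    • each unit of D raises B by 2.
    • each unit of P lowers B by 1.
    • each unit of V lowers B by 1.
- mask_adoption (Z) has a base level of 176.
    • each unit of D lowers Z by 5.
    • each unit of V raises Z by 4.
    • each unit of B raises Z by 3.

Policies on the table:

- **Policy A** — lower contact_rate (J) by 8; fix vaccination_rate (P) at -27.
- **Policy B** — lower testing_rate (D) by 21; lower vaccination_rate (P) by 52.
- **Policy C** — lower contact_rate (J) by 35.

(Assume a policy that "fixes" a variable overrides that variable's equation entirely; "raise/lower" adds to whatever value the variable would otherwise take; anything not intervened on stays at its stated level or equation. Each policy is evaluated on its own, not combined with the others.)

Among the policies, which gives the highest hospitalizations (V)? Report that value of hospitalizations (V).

Policy A (J − 8, P := -27):
  J = 15 − 8 = 7
  D = 93
  P = -27
  V = 4 + 4·7 + 6·93 − 2·(-27) = 644
Policy B (D − 21, P − 52):
  J = 15
  D = 93 − 21 = 72
  P = 112 − 5·15 − 4·72 (−52 from intervention) = -303
  V = 4 + 4·15 + 6·72 − 2·(-303) = 1102
Policy C (J − 35):
  J = 15 − 35 = -20
  D = 93
  P = 112 − 5·(-20) − 4·93 = -160
  V = 4 + 4·(-20) + 6·93 − 2·(-160) = 802
Comparing — Policy A: V=644, Policy B: V=1102, Policy C: V=802. Highest is 1102 (Policy B).

1102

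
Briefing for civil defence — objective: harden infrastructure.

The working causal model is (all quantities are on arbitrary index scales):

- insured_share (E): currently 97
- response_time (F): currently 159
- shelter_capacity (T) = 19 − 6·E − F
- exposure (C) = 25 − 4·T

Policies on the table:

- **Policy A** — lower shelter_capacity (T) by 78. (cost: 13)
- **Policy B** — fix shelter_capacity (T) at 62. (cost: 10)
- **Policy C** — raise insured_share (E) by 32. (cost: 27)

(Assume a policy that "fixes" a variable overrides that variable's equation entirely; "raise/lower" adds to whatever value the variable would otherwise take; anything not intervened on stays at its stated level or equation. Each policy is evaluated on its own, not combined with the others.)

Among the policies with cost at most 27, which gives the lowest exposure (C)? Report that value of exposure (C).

-223

Policy A (T − 78):
  E = 97
  F = 159
  T = 19 − 6·97 − 159 (−78 from intervention) = -800
  C = 25 − 4·(-800) = 3225
Policy B (T := 62):
  E = 97
  F = 159
  T = 62
  C = 25 − 4·62 = -223
Policy C (E + 32):
  E = 97 + 32 = 129
  F = 159
  T = 19 − 6·129 − 159 = -914
  C = 25 − 4·(-914) = 3681
Comparing — Policy A: C=3225, Policy B: C=-223, Policy C: C=3681. Lowest is -223 (Policy B).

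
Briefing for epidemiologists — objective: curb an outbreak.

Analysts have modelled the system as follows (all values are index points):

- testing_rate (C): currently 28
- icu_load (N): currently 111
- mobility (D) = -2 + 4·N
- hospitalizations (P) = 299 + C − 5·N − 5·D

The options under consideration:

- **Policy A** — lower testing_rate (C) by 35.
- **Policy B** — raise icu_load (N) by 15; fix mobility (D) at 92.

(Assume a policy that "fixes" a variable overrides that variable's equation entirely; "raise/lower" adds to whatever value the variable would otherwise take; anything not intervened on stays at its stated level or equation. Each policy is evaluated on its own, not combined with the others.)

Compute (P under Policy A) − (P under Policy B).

-1710

Policy A (C − 35):
  C = 28 − 35 = -7
  N = 111
  D = -2 + 4·111 = 442
  P = 299 + (-7) − 5·111 − 5·442 = -2473
Policy B (N + 15, D := 92):
  C = 28
  N = 111 + 15 = 126
  D = 92
  P = 299 + 28 − 5·126 − 5·92 = -763
P: -2473 − (-763) = -1710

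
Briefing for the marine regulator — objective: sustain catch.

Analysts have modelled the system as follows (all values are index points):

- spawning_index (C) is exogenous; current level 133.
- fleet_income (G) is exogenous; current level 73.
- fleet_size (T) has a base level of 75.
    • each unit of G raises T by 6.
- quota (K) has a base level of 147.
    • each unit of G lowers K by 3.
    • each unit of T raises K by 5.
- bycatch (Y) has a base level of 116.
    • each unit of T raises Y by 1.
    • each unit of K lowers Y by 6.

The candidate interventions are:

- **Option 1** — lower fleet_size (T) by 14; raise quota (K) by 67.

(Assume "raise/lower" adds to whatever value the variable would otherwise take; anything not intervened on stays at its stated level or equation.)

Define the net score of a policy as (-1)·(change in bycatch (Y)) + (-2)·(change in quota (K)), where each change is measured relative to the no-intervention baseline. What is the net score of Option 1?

Baseline:
  G = 73
  T = 75 + 6·73 = 513
  K = 147 − 3·73 + 5·513 = 2493
  Y = 116 + 513 − 6·2493 = -14329
Option 1 (T − 14, K + 67):
  G = 73
  T = 75 + 6·73 (−14 from intervention) = 499
  K = 147 − 3·73 + 5·499 (+67 from intervention) = 2490
  Y = 116 + 499 − 6·2490 = -14325
ΔY = -14325 − (-14329) = 4; ΔK = 2490 − 2493 = -3
Score = (-1)·4 + (-2)·(-3) = 2

2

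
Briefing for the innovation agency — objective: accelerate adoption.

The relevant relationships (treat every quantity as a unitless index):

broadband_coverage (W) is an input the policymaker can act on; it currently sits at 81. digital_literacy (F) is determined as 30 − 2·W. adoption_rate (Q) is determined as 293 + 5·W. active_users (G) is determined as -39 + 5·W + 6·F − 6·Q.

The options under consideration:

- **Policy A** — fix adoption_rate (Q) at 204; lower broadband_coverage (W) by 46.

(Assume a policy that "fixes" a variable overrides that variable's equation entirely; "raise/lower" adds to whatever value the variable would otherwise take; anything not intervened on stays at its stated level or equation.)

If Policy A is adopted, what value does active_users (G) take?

Policy A (Q := 204, W − 46):
  W = 81 − 46 = 35
  F = 30 − 2·35 = -40
  Q = 204
  G = -39 + 5·35 + 6·(-40) − 6·204 = -1328

-1328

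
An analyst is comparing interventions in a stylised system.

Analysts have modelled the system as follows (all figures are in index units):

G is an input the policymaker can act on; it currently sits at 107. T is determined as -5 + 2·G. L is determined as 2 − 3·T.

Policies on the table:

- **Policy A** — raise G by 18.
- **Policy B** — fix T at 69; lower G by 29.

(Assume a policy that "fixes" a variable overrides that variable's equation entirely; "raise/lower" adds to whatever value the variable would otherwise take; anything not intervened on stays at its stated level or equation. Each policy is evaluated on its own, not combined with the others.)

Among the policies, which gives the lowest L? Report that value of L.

-733

Policy A (G + 18):
  G = 107 + 18 = 125
  T = -5 + 2·125 = 245
  L = 2 − 3·245 = -733
Policy B (T := 69, G − 29):
  G = 107 − 29 = 78
  T = 69
  L = 2 − 3·69 = -205
Comparing — Policy A: L=-733, Policy B: L=-205. Lowest is -733 (Policy A).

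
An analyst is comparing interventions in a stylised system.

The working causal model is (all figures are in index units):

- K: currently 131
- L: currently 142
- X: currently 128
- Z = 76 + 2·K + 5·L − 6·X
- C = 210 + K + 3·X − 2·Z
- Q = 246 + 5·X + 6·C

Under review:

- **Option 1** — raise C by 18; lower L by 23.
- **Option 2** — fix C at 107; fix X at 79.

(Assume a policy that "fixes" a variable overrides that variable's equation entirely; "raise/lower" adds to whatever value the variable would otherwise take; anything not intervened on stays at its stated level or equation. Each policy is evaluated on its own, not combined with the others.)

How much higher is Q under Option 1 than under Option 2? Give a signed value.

Option 1 (C + 18, L − 23):
  K = 131
  L = 142 − 23 = 119
  X = 128
  Z = 76 + 2·131 + 5·119 − 6·128 = 165
  C = 210 + 131 + 3·128 − 2·165 (+18 from intervention) = 413
  Q = 246 + 5·128 + 6·413 = 3364
Option 2 (C := 107, X := 79):
  K = 131
  L = 142
  X = 79
  Z = 76 + 2·131 + 5·142 − 6·79 = 574
  C = 107
  Q = 246 + 5·79 + 6·107 = 1283
Q: 3364 − 1283 = 2081

2081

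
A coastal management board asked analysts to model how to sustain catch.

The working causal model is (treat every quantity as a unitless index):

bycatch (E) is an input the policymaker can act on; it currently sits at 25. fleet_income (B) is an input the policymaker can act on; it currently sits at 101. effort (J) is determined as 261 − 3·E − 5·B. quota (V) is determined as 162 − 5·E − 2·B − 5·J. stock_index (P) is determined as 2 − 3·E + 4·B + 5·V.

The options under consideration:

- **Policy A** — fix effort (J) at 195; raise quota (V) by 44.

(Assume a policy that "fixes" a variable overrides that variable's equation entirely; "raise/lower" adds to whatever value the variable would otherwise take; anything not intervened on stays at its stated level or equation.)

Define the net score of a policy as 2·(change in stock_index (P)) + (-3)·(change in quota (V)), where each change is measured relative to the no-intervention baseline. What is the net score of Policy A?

Baseline:
  E = 25
  B = 101
  J = 261 − 3·25 − 5·101 = -319
  V = 162 − 5·25 − 2·101 − 5·(-319) = 1430
  P = 2 − 3·25 + 4·101 + 5·1430 = 7481
Policy A (J := 195, V + 44):
  E = 25
  B = 101
  J = 195
  V = 162 − 5·25 − 2·101 − 5·195 (+44 from intervention) = -1096
  P = 2 − 3·25 + 4·101 + 5·(-1096) = -5149
ΔP = -5149 − 7481 = -12630; ΔV = -1096 − 1430 = -2526
Score = 2·(-12630) + (-3)·(-2526) = -17682

-17682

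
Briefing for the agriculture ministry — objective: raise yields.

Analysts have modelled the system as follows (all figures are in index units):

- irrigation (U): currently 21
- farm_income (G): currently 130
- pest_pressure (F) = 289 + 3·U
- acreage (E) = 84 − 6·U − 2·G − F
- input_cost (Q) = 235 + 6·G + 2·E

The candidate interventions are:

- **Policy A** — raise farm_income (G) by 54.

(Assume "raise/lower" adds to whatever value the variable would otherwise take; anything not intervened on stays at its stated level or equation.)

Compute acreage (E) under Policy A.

Policy A (G + 54):
  U = 21
  G = 130 + 54 = 184
  F = 289 + 3·21 = 352
  E = 84 − 6·21 − 2·184 − 352 = -762

-762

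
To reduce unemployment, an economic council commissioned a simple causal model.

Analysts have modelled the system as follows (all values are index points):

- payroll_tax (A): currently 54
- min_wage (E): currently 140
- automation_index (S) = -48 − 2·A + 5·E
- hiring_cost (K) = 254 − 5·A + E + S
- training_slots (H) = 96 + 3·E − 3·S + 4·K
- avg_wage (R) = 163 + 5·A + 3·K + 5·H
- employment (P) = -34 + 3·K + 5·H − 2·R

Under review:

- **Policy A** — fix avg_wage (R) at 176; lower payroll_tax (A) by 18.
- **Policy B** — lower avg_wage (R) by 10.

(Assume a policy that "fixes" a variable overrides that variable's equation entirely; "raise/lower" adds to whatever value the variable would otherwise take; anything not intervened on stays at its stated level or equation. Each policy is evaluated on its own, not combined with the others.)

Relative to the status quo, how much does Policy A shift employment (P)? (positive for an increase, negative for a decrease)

22440

Baseline:
  A = 54
  E = 140
  S = -48 − 2·54 + 5·140 = 544
  K = 254 − 5·54 + 140 + 544 = 668
  H = 96 + 3·140 − 3·544 + 4·668 = 1556
  R = 163 + 5·54 + 3·668 + 5·1556 = 10217
  P = -34 + 3·668 + 5·1556 − 2·10217 = -10684
Policy A (R := 176, A − 18):
  A = 54 − 18 = 36
  E = 140
  S = -48 − 2·36 + 5·140 = 580
  K = 254 − 5·36 + 140 + 580 = 794
  H = 96 + 3·140 − 3·580 + 4·794 = 1952
  R = 176
  P = -34 + 3·794 + 5·1952 − 2·176 = 11756
Change in P: 11756 − (-10684) = 22440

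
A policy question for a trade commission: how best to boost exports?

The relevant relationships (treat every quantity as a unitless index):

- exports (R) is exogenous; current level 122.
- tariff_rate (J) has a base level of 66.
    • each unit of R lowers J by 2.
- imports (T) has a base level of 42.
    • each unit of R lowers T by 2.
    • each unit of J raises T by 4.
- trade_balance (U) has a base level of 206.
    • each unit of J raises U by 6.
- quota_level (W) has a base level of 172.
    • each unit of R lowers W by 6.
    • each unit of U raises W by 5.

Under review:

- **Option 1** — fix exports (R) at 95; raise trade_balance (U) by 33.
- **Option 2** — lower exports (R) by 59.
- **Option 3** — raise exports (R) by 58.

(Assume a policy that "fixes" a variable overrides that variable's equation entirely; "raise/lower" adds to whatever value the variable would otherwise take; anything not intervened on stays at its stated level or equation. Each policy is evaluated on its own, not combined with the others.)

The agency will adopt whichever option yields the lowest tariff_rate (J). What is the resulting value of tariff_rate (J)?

Option 1 (R := 95, U + 33):
  R = 95
  J = 66 − 2·95 = -124
Option 2 (R − 59):
  R = 122 − 59 = 63
  J = 66 − 2·63 = -60
Option 3 (R + 58):
  R = 122 + 58 = 180
  J = 66 − 2·180 = -294
Comparing — Option 1: J=-124, Option 2: J=-60, Option 3: J=-294. Lowest is -294 (Option 3).

-294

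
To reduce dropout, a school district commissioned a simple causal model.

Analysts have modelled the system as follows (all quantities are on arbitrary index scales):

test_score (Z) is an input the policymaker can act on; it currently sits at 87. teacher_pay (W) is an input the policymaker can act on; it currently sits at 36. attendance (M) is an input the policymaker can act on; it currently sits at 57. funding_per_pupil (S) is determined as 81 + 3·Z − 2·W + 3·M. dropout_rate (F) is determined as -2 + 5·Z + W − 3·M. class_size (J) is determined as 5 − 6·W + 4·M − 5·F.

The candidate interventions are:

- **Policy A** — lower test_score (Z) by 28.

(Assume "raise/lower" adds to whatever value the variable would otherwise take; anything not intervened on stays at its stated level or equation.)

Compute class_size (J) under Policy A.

-773

Policy A (Z − 28):
  Z = 87 − 28 = 59
  W = 36
  M = 57
  F = -2 + 5·59 + 36 − 3·57 = 158
  J = 5 − 6·36 + 4·57 − 5·158 = -773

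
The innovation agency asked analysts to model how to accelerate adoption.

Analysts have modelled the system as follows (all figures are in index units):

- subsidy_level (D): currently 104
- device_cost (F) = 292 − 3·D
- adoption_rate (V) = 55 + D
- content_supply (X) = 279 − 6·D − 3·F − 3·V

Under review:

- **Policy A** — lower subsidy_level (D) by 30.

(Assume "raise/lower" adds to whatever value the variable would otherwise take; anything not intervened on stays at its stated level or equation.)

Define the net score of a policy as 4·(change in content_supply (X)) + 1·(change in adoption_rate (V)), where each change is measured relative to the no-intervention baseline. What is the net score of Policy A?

Baseline:
  D = 104
  F = 292 − 3·104 = -20
  V = 55 + 104 = 159
  X = 279 − 6·104 − 3·(-20) − 3·159 = -762
Policy A (D − 30):
  D = 104 − 30 = 74
  F = 292 − 3·74 = 70
  V = 55 + 74 = 129
  X = 279 − 6·74 − 3·70 − 3·129 = -762
ΔX = -762 − (-762) = 0; ΔV = 129 − 159 = -30
Score = 4·0 + 1·(-30) = -30

-30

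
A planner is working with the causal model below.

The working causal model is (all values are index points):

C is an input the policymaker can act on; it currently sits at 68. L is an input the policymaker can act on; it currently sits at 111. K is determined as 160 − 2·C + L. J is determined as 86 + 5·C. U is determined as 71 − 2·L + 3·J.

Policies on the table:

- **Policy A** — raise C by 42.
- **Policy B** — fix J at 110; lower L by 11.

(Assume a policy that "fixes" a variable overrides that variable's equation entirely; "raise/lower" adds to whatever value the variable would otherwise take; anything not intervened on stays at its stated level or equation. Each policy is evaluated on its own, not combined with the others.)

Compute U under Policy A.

1757

Policy A (C + 42):
  C = 68 + 42 = 110
  L = 111
  J = 86 + 5·110 = 636
  U = 71 − 2·111 + 3·636 = 1757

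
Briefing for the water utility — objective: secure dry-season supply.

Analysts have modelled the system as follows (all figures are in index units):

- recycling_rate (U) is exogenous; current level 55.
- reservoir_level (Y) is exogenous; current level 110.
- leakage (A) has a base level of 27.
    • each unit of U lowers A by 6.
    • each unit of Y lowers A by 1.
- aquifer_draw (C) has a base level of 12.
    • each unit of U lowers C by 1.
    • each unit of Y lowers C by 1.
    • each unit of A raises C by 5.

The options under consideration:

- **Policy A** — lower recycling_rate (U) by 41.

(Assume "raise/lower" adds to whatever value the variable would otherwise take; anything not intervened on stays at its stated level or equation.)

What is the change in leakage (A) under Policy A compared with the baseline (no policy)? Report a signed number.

246

Baseline:
  U = 55
  Y = 110
  A = 27 − 6·55 − 110 = -413
Policy A (U − 41):
  U = 55 − 41 = 14
  Y = 110
  A = 27 − 6·14 − 110 = -167
Change in A: -167 − (-413) = 246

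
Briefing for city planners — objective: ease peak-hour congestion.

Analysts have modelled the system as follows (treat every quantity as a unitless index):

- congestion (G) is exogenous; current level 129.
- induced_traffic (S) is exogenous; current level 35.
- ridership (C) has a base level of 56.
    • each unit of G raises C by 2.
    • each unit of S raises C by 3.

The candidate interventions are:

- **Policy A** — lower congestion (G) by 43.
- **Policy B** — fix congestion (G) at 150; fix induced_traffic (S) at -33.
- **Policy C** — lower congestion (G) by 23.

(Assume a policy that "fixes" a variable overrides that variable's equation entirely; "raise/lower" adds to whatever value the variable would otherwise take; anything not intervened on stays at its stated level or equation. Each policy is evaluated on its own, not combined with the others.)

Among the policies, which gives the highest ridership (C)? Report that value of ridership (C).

373

Policy A (G − 43):
  G = 129 − 43 = 86
  S = 35
  C = 56 + 2·86 + 3·35 = 333
Policy B (G := 150, S := -33):
  G = 150
  S = -33
  C = 56 + 2·150 + 3·(-33) = 257
Policy C (G − 23):
  G = 129 − 23 = 106
  S = 35
  C = 56 + 2·106 + 3·35 = 373
Comparing — Policy A: C=333, Policy B: C=257, Policy C: C=373. Highest is 373 (Policy C).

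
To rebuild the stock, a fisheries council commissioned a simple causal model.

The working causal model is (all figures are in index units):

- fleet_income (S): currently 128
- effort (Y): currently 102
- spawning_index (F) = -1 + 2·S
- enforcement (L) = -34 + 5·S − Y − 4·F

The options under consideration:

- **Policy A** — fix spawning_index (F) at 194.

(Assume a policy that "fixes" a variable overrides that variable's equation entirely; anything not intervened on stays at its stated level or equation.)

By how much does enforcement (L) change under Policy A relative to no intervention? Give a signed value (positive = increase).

Baseline:
  S = 128
  Y = 102
  F = -1 + 2·128 = 255
  L = -34 + 5·128 − 102 − 4·255 = -516
Policy A (F := 194):
  S = 128
  Y = 102
  F = 194
  L = -34 + 5·128 − 102 − 4·194 = -272
Change in L: -272 − (-516) = 244

244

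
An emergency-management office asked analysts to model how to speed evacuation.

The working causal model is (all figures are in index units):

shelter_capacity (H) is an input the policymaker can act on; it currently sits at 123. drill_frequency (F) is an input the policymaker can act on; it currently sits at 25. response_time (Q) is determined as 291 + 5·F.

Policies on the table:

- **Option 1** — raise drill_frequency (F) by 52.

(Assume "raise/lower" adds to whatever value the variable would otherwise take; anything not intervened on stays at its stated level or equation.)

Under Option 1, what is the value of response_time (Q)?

Option 1 (F + 52):
  F = 25 + 52 = 77
  Q = 291 + 5·77 = 676

676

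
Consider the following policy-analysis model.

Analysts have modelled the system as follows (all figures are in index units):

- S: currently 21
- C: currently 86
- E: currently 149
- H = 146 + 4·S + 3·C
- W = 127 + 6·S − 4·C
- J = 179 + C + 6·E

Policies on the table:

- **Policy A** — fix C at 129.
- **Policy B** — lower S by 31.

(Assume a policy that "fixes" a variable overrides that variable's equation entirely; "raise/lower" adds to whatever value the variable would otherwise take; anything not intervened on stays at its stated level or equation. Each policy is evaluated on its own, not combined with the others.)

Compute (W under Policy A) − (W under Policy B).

14

Policy A (C := 129):
  S = 21
  C = 129
  W = 127 + 6·21 − 4·129 = -263
Policy B (S − 31):
  S = 21 − 31 = -10
  C = 86
  W = 127 + 6·(-10) − 4·86 = -277
W: -263 − (-277) = 14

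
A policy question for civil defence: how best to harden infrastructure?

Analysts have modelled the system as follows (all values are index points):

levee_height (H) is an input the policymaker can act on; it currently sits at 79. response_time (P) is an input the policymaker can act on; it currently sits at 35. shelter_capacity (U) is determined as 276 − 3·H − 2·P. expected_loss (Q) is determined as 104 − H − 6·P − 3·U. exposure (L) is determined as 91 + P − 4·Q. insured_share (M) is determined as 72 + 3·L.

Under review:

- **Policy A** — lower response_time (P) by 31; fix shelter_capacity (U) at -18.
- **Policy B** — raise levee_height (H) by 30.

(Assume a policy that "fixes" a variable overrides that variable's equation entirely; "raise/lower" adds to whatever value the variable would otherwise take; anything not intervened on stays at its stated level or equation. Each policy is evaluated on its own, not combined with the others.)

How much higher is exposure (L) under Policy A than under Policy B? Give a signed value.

341

Policy A (P − 31, U := -18):
  H = 79
  P = 35 − 31 = 4
  U = -18
  Q = 104 − 79 − 6·4 − 3·(-18) = 55
  L = 91 + 4 − 4·55 = -125
Policy B (H + 30):
  H = 79 + 30 = 109
  P = 35
  U = 276 − 3·109 − 2·35 = -121
  Q = 104 − 109 − 6·35 − 3·(-121) = 148
  L = 91 + 35 − 4·148 = -466
L: -125 − (-466) = 341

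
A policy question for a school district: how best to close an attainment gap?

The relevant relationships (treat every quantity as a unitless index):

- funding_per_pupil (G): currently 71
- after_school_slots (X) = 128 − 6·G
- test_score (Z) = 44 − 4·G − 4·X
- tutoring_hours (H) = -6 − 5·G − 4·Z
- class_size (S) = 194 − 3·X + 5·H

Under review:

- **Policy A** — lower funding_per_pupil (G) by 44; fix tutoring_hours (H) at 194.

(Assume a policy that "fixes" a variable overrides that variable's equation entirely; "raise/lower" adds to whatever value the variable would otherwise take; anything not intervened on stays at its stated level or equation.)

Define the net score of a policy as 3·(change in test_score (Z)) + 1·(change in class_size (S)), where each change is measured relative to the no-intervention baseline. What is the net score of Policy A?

18383

Baseline:
  G = 71
  X = 128 − 6·71 = -298
  Z = 44 − 4·71 − 4·(-298) = 952
  H = -6 − 5·71 − 4·952 = -4169
  S = 194 − 3·(-298) + 5·(-4169) = -19757
Policy A (G − 44, H := 194):
  G = 71 − 44 = 27
  X = 128 − 6·27 = -34
  Z = 44 − 4·27 − 4·(-34) = 72
  H = 194
  S = 194 − 3·(-34) + 5·194 = 1266
ΔZ = 72 − 952 = -880; ΔS = 1266 − (-19757) = 21023
Score = 3·(-880) + 1·21023 = 18383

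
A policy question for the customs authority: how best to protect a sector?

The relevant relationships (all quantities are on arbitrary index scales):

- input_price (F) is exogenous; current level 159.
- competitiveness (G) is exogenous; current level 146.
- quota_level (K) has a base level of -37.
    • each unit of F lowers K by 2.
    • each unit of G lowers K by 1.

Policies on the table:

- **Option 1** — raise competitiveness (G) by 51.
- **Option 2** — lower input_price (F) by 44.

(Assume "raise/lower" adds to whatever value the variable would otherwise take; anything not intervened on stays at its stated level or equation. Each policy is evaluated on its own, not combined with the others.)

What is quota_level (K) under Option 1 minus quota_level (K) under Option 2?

Option 1 (G + 51):
  F = 159
  G = 146 + 51 = 197
  K = -37 − 2·159 − 197 = -552
Option 2 (F − 44):
  F = 159 − 44 = 115
  G = 146
  K = -37 − 2·115 − 146 = -413
K: -552 − (-413) = -139

-139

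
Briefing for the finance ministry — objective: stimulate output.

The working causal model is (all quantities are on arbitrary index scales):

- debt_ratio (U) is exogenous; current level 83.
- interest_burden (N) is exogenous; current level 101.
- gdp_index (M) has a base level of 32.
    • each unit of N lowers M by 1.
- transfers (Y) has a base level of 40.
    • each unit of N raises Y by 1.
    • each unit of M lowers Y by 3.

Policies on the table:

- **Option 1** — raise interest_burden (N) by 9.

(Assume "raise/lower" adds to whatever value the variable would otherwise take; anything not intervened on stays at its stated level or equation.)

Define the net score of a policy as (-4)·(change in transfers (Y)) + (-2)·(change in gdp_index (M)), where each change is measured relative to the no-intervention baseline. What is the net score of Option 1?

-126

Baseline:
  N = 101
  M = 32 − 101 = -69
  Y = 40 + 101 − 3·(-69) = 348
Option 1 (N + 9):
  N = 101 + 9 = 110
  M = 32 − 110 = -78
  Y = 40 + 110 − 3·(-78) = 384
ΔY = 384 − 348 = 36; ΔM = -78 − (-69) = -9
Score = (-4)·36 + (-2)·(-9) = -126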